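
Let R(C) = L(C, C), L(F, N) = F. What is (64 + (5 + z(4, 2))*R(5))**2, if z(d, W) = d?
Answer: 11881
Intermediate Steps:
R(C) = C
(64 + (5 + z(4, 2))*R(5))**2 = (64 + (5 + 4)*5)**2 = (64 + 9*5)**2 = (64 + 45)**2 = 109**2 = 11881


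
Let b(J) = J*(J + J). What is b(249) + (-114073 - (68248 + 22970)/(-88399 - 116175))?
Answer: 1015653232/102287 ≈ 9929.4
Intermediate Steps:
b(J) = 2*J² (b(J) = J*(2*J) = 2*J²)
b(249) + (-114073 - (68248 + 22970)/(-88399 - 116175)) = 2*249² + (-114073 - (68248 + 22970)/(-88399 - 116175)) = 2*62001 + (-114073 - 91218/(-204574)) = 124002 + (-114073 - 91218*(-1)/204574) = 124002 + (-114073 - 1*(-45609/102287)) = 124002 + (-114073 + 45609/102287) = 124002 - 11668139342/102287 = 1015653232/102287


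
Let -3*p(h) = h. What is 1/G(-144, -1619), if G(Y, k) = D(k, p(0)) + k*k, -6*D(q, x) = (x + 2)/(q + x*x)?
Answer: 4857/12730978978 ≈ 3.8151e-7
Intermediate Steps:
p(h) = -h/3
D(q, x) = -(2 + x)/(6*(q + x²)) (D(q, x) = -(x + 2)/(6*(q + x*x)) = -(2 + x)/(6*(q + x²)))
G(Y, k) = k² - 1/(3*k) (G(Y, k) = (-2 - (-1)*0/3)/(6*(k + (-⅓*0)²)) + k*k = (-2 - 1*0)/(6*(k + 0²)) + k² = (-2 + 0)/(6*(k + 0)) + k² = (⅙)*(-2)/k + k² = -1/(3*k) + k² = k² - 1/(3*k))
1/G(-144, -1619) = 1/((-⅓ + (-1619)³)/(-1619)) = 1/(-(-⅓ - 4243659659)/1619) = 1/(-1/1619*(-12730978978/3)) = 1/(12730978978/4857) = 4857/12730978978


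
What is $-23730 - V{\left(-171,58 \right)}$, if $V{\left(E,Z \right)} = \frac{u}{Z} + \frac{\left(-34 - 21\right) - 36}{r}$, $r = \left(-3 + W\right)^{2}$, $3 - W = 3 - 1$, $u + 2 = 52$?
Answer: $- \frac{2750141}{116} \approx -23708.0$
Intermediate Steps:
$u = 50$ ($u = -2 + 52 = 50$)
$W = 1$ ($W = 3 - \left(3 - 1\right) = 3 - 2 = 1$)
$r = 4$ ($r = \left(-3 + 1\right)^{2} = \left(-2\right)^{2} = 4$)
$V{\left(E,Z \right)} = - \frac{91}{4} + \frac{50}{Z}$ ($V{\left(E,Z \right)} = \frac{50}{Z} + \frac{\left(-34 - 21\right) - 36}{4} = \frac{50}{Z} + \left(-55 - 36\right) \frac{1}{4} = \frac{50}{Z} - \frac{91}{4} = - \frac{91}{4} + \frac{50}{Z}$)
$-23730 - V{\left(-171,58 \right)} = -23730 - \left(- \frac{91}{4} + \frac{50}{58}\right) = -23730 - \left(- \frac{91}{4} + 50 \cdot \frac{1}{58}\right) = -23730 - \left(- \frac{91}{4} + \frac{25}{29}\right) = -23730 - - \frac{2539}{116} = -23730 + \frac{2539}{116} = - \frac{2750141}{116}$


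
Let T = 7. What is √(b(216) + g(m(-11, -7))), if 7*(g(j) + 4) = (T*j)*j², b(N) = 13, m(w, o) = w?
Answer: I*√1322 ≈ 36.359*I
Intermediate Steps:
g(j) = -4 + j³ (g(j) = -4 + ((7*j)*j²)/7 = -4 + (7*j³)/7 = -4 + j³)
√(b(216) + g(m(-11, -7))) = √(13 + (-4 + (-11)³)) = √(13 + (-4 - 1331)) = √(13 - 1335) = √(-1322) = I*√1322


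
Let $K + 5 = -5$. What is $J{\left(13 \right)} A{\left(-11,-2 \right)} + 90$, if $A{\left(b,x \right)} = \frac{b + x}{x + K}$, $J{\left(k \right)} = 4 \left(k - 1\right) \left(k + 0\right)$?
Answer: $766$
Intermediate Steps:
$K = -10$ ($K = -5 - 5 = -10$)
$J{\left(k \right)} = 4 k \left(-1 + k\right)$ ($J{\left(k \right)} = 4 \left(-1 + k\right) k = 4 k \left(-1 + k\right)$)
$A{\left(b,x \right)} = \frac{b + x}{-10 + x}$ ($A{\left(b,x \right)} = \frac{b + x}{x - 10} = \frac{b + x}{-10 + x}$)
$J{\left(13 \right)} A{\left(-11,-2 \right)} + 90 = 4 \cdot 13 \left(-1 + 13\right) \frac{-11 - 2}{-10 - 2} + 90 = 4 \cdot 13 \cdot 12 \frac{1}{-12} \left(-13\right) + 90 = 624 \left(\left(- \frac{1}{12}\right) \left(-13\right)\right) + 90 = 624 \cdot \frac{13}{12} + 90 = 676 + 90 = 766$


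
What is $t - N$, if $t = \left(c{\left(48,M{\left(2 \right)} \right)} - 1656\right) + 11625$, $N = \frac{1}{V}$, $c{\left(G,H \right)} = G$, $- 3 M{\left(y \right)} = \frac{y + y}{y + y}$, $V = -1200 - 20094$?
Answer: $\frac{213301999}{21294} \approx 10017.0$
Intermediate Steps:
$V = -21294$ ($V = -1200 - 20094 = -21294$)
$M{\left(y \right)} = - \frac{1}{3}$ ($M{\left(y \right)} = - \frac{\left(y + y\right) \frac{1}{y + y}}{3} = - \frac{2 y \frac{1}{2 y}}{3} = \left(- \frac{1}{3}\right) 1 = - \frac{1}{3}$)
$N = - \frac{1}{21294}$ ($N = \frac{1}{-21294} = - \frac{1}{21294} \approx -4.6962 \cdot 10^{-5}$)
$t = 10017$ ($t = \left(48 - 1656\right) + 11625 = -1608 + 11625 = 10017$)
$t - N = 10017 - - \frac{1}{21294} = 10017 + \frac{1}{21294} = \frac{213301999}{21294}$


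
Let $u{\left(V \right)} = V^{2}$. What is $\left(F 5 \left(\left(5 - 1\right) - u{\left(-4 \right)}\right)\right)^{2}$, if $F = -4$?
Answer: $57600$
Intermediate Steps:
$\left(F 5 \left(\left(5 - 1\right) - u{\left(-4 \right)}\right)\right)^{2} = \left(\left(-4\right) 5 \left(\left(5 - 1\right) - \left(-4\right)^{2}\right)\right)^{2} = \left(- 20 \left(4 - 16\right)\right)^{2} = \left(\left(-20\right) \left(-12\right)\right)^{2} = 240^{2} = 57600$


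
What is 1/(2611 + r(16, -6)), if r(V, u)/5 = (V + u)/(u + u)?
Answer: 6/15641 ≈ 0.00038361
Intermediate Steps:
r(V, u) = 5*(V + u)/(2*u) (r(V, u) = 5*((V + u)/(u + u)) = 5*((V + u)/((2*u))) = 5*((V + u)*(1/(2*u))) = 5*((V + u)/(2*u)) = 5*(V + u)/(2*u))
1/(2611 + r(16, -6)) = 1/(2611 + (5/2)*(16 - 6)/(-6)) = 1/(2611 + (5/2)*(-⅙)*10) = 1/(2611 - 25/6) = 1/(15641/6) = 6/15641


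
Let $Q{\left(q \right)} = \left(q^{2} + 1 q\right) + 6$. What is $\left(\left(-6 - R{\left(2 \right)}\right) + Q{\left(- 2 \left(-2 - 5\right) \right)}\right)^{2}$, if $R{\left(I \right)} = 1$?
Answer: $43681$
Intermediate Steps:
$Q{\left(q \right)} = 6 + q + q^{2}$ ($Q{\left(q \right)} = \left(q^{2} + q\right) + 6 = \left(q + q^{2}\right) + 6 = 6 + q + q^{2}$)
$\left(\left(-6 - R{\left(2 \right)}\right) + Q{\left(- 2 \left(-2 - 5\right) \right)}\right)^{2} = \left(\left(-6 - 1\right) + \left(6 - 2 \left(-2 - 5\right) + \left(- 2 \left(-2 - 5\right)\right)^{2}\right)\right)^{2} = \left(\left(-6 - 1\right) + \left(6 - -14 + \left(\left(-2\right) \left(-7\right)\right)^{2}\right)\right)^{2} = \left(-7 + \left(6 + 14 + 14^{2}\right)\right)^{2} = \left(-7 + \left(6 + 14 + 196\right)\right)^{2} = \left(-7 + 216\right)^{2} = 209^{2} = 43681$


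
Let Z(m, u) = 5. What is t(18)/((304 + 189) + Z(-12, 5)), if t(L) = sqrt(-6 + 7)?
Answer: 1/498 ≈ 0.0020080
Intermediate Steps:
t(L) = 1 (t(L) = sqrt(1) = 1)
t(18)/((304 + 189) + Z(-12, 5)) = 1/((304 + 189) + 5) = 1/(493 + 5) = 1/498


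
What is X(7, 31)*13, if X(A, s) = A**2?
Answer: 637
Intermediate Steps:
X(7, 31)*13 = 7**2*13 = 49*13 = 637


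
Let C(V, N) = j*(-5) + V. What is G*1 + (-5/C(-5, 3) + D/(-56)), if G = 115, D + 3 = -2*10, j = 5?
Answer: 19417/168 ≈ 115.58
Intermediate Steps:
D = -23 (D = -3 - 2*10 = -3 - 20 = -23)
C(V, N) = -25 + V (C(V, N) = 5*(-5) + V = -25 + V)
G*1 + (-5/C(-5, 3) + D/(-56)) = 115*1 + (-5/(-25 - 5) - 23/(-56)) = 115 + (-5/(-30) - 23*(-1/56)) = 115 + (-5*(-1/30) + 23/56) = 115 + (⅙ + 23/56) = 115 + 97/168 = 19417/168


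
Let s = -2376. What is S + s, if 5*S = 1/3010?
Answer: -35758799/15050 ≈ -2376.0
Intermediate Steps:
S = 1/15050 (S = (⅕)/3010 = (⅕)*(1/3010) = 1/15050 ≈ 6.6445e-5)
S + s = 1/15050 - 2376 = -35758799/15050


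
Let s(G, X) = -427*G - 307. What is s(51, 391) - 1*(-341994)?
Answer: 319910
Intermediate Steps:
s(G, X) = -307 - 427*G
s(51, 391) - 1*(-341994) = (-307 - 427*51) - 1*(-341994) = (-307 - 21777) + 341994 = -22084 + 341994 = 319910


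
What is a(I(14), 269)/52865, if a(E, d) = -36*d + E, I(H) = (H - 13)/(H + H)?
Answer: -271151/1480220 ≈ -0.18318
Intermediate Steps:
I(H) = (-13 + H)/(2*H) (I(H) = (-13 + H)/((2*H)) = (-13 + H)*(1/(2*H)) = (-13 + H)/(2*H))
a(E, d) = E - 36*d
a(I(14), 269)/52865 = ((1/2)*(-13 + 14)/14 - 36*269)/52865 = ((1/2)*(1/14)*1 - 9684)*(1/52865) = (1/28 - 9684)*(1/52865) = -271151/28*1/52865 = -271151/1480220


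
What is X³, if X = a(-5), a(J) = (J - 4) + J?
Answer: -2744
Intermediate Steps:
a(J) = -4 + 2*J (a(J) = (-4 + J) + J = -4 + 2*J)
X = -14 (X = -4 + 2*(-5) = -4 - 10 = -14)
X³ = (-14)³ = -2744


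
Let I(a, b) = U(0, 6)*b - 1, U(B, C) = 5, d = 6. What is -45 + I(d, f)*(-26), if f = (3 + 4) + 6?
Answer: -1709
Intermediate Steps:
f = 13 (f = 7 + 6 = 13)
I(a, b) = -1 + 5*b (I(a, b) = 5*b - 1 = -1 + 5*b)
-45 + I(d, f)*(-26) = -45 + (-1 + 5*13)*(-26) = -45 + (-1 + 65)*(-26) = -45 + 64*(-26) = -45 - 1664 = -1709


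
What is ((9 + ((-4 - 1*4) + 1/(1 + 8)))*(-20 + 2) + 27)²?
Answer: 49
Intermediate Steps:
((9 + ((-4 - 1*4) + 1/(1 + 8)))*(-20 + 2) + 27)² = ((9 + ((-4 - 4) + 1/9))*(-18) + 27)² = ((9 + (-8 + ⅑))*(-18) + 27)² = ((9 - 71/9)*(-18) + 27)² = ((10/9)*(-18) + 27)² = (-20 + 27)² = 7² = 49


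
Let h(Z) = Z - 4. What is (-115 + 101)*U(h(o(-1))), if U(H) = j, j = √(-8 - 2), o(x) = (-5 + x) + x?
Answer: -14*I*√10 ≈ -44.272*I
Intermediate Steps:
o(x) = -5 + 2*x
h(Z) = -4 + Z
j = I*√10 (j = √(-10) = I*√10 ≈ 3.1623*I)
U(H) = I*√10
(-115 + 101)*U(h(o(-1))) = (-115 + 101)*(I*√10) = -14*I*√10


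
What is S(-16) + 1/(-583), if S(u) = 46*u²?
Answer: 6865407/583 ≈ 11776.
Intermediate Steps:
S(-16) + 1/(-583) = 46*(-16)² + 1/(-583) = 46*256 - 1/583 = 11776 - 1/583 = 6865407/583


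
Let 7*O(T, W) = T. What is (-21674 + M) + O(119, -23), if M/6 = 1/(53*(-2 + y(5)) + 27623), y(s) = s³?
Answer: -369706644/17071 ≈ -21657.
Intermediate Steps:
O(T, W) = T/7
M = 3/17071 (M = 6/(53*(-2 + 5³) + 27623) = 6/(53*(-2 + 125) + 27623) = 6/(53*123 + 27623) = 6/(6519 + 27623) = 6/34142 = 6*(1/34142) = 3/17071 ≈ 0.00017574)
(-21674 + M) + O(119, -23) = (-21674 + 3/17071) + (⅐)*119 = -369996851/17071 + 17 = -369706644/17071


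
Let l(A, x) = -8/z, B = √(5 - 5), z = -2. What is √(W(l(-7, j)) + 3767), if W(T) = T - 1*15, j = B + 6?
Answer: 2*√939 ≈ 61.286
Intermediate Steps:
B = 0 (B = √0 = 0)
j = 6 (j = 0 + 6 = 6)
l(A, x) = 4 (l(A, x) = -8/(-2) = -8*(-½) = 4)
W(T) = -15 + T (W(T) = T - 15 = -15 + T)
√(W(l(-7, j)) + 3767) = √((-15 + 4) + 3767) = √(-11 + 3767) = √3756 = 2*√939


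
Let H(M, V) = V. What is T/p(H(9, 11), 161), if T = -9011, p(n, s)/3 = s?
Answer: -9011/483 ≈ -18.656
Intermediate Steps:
p(n, s) = 3*s
T/p(H(9, 11), 161) = -9011/(3*161) = -9011/483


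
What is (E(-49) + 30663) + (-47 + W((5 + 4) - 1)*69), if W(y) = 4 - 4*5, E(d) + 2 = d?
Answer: 29461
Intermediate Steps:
E(d) = -2 + d
W(y) = -16 (W(y) = 4 - 20 = -16)
(E(-49) + 30663) + (-47 + W((5 + 4) - 1)*69) = ((-2 - 49) + 30663) + (-47 - 16*69) = (-51 + 30663) + (-47 - 1104) = 30612 - 1151 = 29461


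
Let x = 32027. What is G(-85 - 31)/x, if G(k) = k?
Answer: -116/32027 ≈ -0.0036219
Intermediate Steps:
G(-85 - 31)/x = (-85 - 31)/32027 = -116*1/32027 = -116/32027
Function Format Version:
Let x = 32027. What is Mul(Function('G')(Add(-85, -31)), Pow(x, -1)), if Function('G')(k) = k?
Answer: Rational(-116, 32027) ≈ -0.0036219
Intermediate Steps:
Mul(Function('G')(Add(-85, -31)), Pow(x, -1)) = Mul(Add(-85, -31), Pow(32027, -1)) = Mul(-116, Rational(1, 32027)) = Rational(-116, 32027)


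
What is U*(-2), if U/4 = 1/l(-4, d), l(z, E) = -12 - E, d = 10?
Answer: 4/11 ≈ 0.36364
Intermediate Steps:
U = -2/11 (U = 4/(-12 - 1*10) = 4/(-12 - 10) = 4/(-22) = 4*(-1/22) = -2/11 ≈ -0.18182)
U*(-2) = -2/11*(-2) = 4/11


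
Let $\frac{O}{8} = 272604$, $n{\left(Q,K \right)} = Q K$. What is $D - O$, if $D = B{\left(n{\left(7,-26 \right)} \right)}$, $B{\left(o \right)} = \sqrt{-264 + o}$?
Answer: $-2180832 + i \sqrt{446} \approx -2.1808 \cdot 10^{6} + 21.119 i$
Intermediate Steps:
$n{\left(Q,K \right)} = K Q$
$O = 2180832$ ($O = 8 \cdot 272604 = 2180832$)
$D = i \sqrt{446}$ ($D = \sqrt{-264 - 182} = \sqrt{-446} = i \sqrt{446} \approx 21.119 i$)
$D - O = i \sqrt{446} - 2180832 = -2180832 + i \sqrt{446}$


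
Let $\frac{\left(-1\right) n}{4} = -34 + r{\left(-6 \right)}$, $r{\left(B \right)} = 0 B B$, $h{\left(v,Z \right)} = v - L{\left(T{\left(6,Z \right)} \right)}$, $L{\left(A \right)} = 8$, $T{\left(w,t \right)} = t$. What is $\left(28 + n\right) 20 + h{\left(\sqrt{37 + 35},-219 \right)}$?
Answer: $3272 + 6 \sqrt{2} \approx 3280.5$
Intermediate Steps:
$h{\left(v,Z \right)} = -8 + v$ ($h{\left(v,Z \right)} = v - 8 = -8 + v$)
$r{\left(B \right)} = 0$ ($r{\left(B \right)} = 0 B = 0$)
$n = 136$ ($n = - 4 \left(-34 + 0\right) = \left(-4\right) \left(-34\right) = 136$)
$\left(28 + n\right) 20 + h{\left(\sqrt{37 + 35},-219 \right)} = \left(28 + 136\right) 20 - \left(8 - \sqrt{37 + 35}\right) = 164 \cdot 20 - \left(8 - \sqrt{72}\right) = 3280 - \left(8 - 6 \sqrt{2}\right) = 3272 + 6 \sqrt{2}$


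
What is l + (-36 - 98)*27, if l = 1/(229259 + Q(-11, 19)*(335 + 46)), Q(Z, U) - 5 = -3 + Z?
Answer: -817052939/225830 ≈ -3618.0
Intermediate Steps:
Q(Z, U) = 2 + Z (Q(Z, U) = 5 + (-3 + Z) = 2 + Z)
l = 1/225830 (l = 1/(229259 + (2 - 11)*(335 + 46)) = 1/(229259 - 9*381) = 1/(229259 - 3429) = 1/225830 ≈ 4.4281e-6)
l + (-36 - 98)*27 = 1/225830 + (-36 - 98)*27 = 1/225830 - 134*27 = 1/225830 - 3618 = -817052939/225830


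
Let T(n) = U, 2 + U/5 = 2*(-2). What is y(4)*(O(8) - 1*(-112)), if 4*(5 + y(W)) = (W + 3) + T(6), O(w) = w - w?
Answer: -1204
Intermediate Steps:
O(w) = 0
U = -30 (U = -10 + 5*(2*(-2)) = -10 + 5*(-4) = -10 - 20 = -30)
T(n) = -30
y(W) = -47/4 + W/4 (y(W) = -5 + ((W + 3) - 30)/4 = -5 + ((3 + W) - 30)/4 = -5 + (-27 + W)/4 = -5 + (-27/4 + W/4) = -47/4 + W/4)
y(4)*(O(8) - 1*(-112)) = (-47/4 + (1/4)*4)*(0 - 1*(-112)) = (-47/4 + 1)*(0 + 112) = -43/4*112 = -1204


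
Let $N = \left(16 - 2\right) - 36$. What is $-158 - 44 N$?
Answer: $810$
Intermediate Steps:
$N = -22$ ($N = 14 - 36 = -22$)
$-158 - 44 N = -158 - -968 = -158 + 968 = 810$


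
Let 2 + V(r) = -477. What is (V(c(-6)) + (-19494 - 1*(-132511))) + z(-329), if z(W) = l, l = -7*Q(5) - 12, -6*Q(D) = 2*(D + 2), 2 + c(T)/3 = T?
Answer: 337627/3 ≈ 1.1254e+5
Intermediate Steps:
c(T) = -6 + 3*T
Q(D) = -⅔ - D/3 (Q(D) = -(D + 2)/3 = -(2 + D)/3 = -(4 + 2*D)/6 = -⅔ - D/3)
V(r) = -479 (V(r) = -2 - 477 = -479)
l = 13/3 (l = -7*(-⅔ - ⅓*5) - 12 = -7*(-⅔ - 5/3) - 12 = -7*(-7/3) - 12 = 49/3 - 12 = 13/3 ≈ 4.3333)
z(W) = 13/3
(V(c(-6)) + (-19494 - 1*(-132511))) + z(-329) = (-479 + (-19494 - 1*(-132511))) + 13/3 = (-479 + (-19494 + 132511)) + 13/3 = (-479 + 113017) + 13/3 = 112538 + 13/3 = 337627/3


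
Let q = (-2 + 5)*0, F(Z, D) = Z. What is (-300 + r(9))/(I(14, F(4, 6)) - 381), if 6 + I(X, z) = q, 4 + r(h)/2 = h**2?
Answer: 146/387 ≈ 0.37726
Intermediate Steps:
r(h) = -8 + 2*h**2
q = 0 (q = 3*0 = 0)
I(X, z) = -6 (I(X, z) = -6 + 0 = -6)
(-300 + r(9))/(I(14, F(4, 6)) - 381) = (-300 + (-8 + 2*9**2))/(-6 - 381) = (-300 + (-8 + 2*81))/(-387) = (-300 + (-8 + 162))*(-1/387) = (-300 + 154)*(-1/387) = -146*(-1/387) = 146/387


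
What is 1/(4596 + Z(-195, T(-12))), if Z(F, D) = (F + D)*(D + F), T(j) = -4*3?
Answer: 1/47445 ≈ 2.1077e-5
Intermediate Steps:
T(j) = -12
Z(F, D) = (D + F)² (Z(F, D) = (D + F)*(D + F) = (D + F)²)
1/(4596 + Z(-195, T(-12))) = 1/(4596 + (-12 - 195)²) = 1/(4596 + (-207)²) = 1/(4596 + 42849) = 1/47445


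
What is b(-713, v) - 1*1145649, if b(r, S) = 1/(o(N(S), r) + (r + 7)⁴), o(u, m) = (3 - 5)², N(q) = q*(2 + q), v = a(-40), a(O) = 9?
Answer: -284623257336018899/248438446100 ≈ -1.1456e+6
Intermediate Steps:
v = 9
o(u, m) = 4 (o(u, m) = (-2)² = 4)
b(r, S) = 1/(4 + (7 + r)⁴) (b(r, S) = 1/(4 + (r + 7)⁴) = 1/(4 + (7 + r)⁴))
b(-713, v) - 1*1145649 = 1/(4 + (7 - 713)⁴) - 1*1145649 = 1/(4 + (-706)⁴) - 1145649 = 1/(4 + 248438446096) - 1145649 = 1/248438446100 - 1145649 = -284623257336018899/248438446100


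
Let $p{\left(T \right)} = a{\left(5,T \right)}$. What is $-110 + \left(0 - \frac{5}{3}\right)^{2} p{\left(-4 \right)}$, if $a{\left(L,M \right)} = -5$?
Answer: $- \frac{1115}{9} \approx -123.89$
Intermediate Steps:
$p{\left(T \right)} = -5$
$-110 + \left(0 - \frac{5}{3}\right)^{2} p{\left(-4 \right)} = -110 + \left(0 - \frac{5}{3}\right)^{2} \left(-5\right) = -110 + \left(- \frac{5}{3}\right)^{2} \left(-5\right) = -110 + \frac{25}{9} \left(-5\right) = -110 - \frac{125}{9} = - \frac{1115}{9}$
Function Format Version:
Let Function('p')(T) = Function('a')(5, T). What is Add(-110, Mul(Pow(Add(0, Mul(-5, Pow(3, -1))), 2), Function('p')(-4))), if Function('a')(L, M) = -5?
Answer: Rational(-1115, 9) ≈ -123.89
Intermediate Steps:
Function('p')(T) = -5
Add(-110, Mul(Pow(Add(0, Mul(-5, Pow(3, -1))), 2), Function('p')(-4))) = Add(-110, Mul(Pow(Add(0, Mul(-5, Pow(3, -1))), 2), -5)) = Add(-110, Mul(Pow(Add(0, Mul(-5, Rational(1, 3))), 2), -5)) = Add(-110, Mul(Pow(Add(0, Rational(-5, 3)), 2), -5)) = Add(-110, Mul(Pow(Rational(-5, 3), 2), -5)) = Add(-110, Mul(Rational(25, 9), -5)) = Add(-110, Rational(-125, 9)) = Rational(-1115, 9)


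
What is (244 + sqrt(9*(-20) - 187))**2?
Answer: (244 + I*sqrt(367))**2 ≈ 59169.0 + 9348.7*I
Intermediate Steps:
(244 + sqrt(9*(-20) - 187))**2 = (244 + sqrt(-180 - 187))**2 = (244 + sqrt(-367))**2 = (244 + I*sqrt(367))**2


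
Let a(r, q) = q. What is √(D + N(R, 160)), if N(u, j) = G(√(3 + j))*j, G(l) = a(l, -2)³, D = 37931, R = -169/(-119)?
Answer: √36651 ≈ 191.44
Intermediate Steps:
R = 169/119 (R = -169*(-1/119) = 169/119 ≈ 1.4202)
G(l) = -8 (G(l) = (-2)³ = -8)
N(u, j) = -8*j
√(D + N(R, 160)) = √(37931 - 8*160) = √(37931 - 1280) = √36651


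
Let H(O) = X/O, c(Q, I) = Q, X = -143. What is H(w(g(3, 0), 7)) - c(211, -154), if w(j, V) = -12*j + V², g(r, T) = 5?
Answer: -198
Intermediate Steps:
w(j, V) = V² - 12*j
H(O) = -143/O
H(w(g(3, 0), 7)) - c(211, -154) = -143/(7² - 12*5) - 1*211 = -143/(49 - 60) - 211 = -143/(-11) - 211 = -143*(-1/11) - 211 = 13 - 211 = -198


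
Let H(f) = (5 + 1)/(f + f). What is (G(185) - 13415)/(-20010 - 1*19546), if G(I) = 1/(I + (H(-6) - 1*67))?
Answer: 286593/845060 ≈ 0.33914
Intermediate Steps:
H(f) = 3/f (H(f) = 6/((2*f)) = 6*(1/(2*f)) = 3/f)
G(I) = 1/(-135/2 + I) (G(I) = 1/(I + (3/(-6) - 1*67)) = 1/(I + (3*(-1/6) - 67)) = 1/(I + (-1/2 - 67)) = 1/(I - 135/2) = 1/(-135/2 + I))
(G(185) - 13415)/(-20010 - 1*19546) = (2/(-135 + 2*185) - 13415)/(-20010 - 1*19546) = (2/(-135 + 370) - 13415)/(-20010 - 19546) = (2/235 - 13415)/(-39556) = (2*(1/235) - 13415)*(-1/39556) = (2/235 - 13415)*(-1/39556) = -3152523/235*(-1/39556) = 286593/845060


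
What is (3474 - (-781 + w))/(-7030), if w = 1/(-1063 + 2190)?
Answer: -2397692/3961405 ≈ -0.60526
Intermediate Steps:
w = 1/1127 ≈ 0.00088731
(3474 - (-781 + w))/(-7030) = (3474 - (-781 + 1/1127))/(-7030) = (3474 - 1*(-880186/1127))*(-1/7030) = (3474 + 880186/1127)*(-1/7030) = (4795384/1127)*(-1/7030) = -2397692/3961405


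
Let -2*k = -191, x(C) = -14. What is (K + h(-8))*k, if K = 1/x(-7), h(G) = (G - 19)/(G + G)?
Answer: 34571/224 ≈ 154.33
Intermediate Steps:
h(G) = (-19 + G)/(2*G) (h(G) = (-19 + G)/((2*G)) = (-19 + G)*(1/(2*G)) = (-19 + G)/(2*G))
k = 191/2 (k = -½*(-191) = 191/2 ≈ 95.500)
K = -1/14 (K = 1/(-14) = -1/14 ≈ -0.071429)
(K + h(-8))*k = (-1/14 + (½)*(-19 - 8)/(-8))*(191/2) = (-1/14 + (½)*(-⅛)*(-27))*(191/2) = (-1/14 + 27/16)*(191/2) = (181/112)*(191/2) = 34571/224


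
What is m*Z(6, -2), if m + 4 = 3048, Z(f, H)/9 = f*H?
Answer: -328752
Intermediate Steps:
Z(f, H) = 9*H*f (Z(f, H) = 9*(f*H) = 9*(H*f) = 9*H*f)
m = 3044 (m = -4 + 3048 = 3044)
m*Z(6, -2) = 3044*(9*(-2)*6) = 3044*(-108) = -328752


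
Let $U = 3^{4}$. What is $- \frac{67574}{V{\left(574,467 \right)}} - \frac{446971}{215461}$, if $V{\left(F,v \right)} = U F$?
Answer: $- \frac{17670515644}{5008821867} \approx -3.5279$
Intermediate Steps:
$U = 81$
$V{\left(F,v \right)} = 81 F$
$- \frac{67574}{V{\left(574,467 \right)}} - \frac{446971}{215461} = - \frac{67574}{81 \cdot 574} - \frac{446971}{215461} = - \frac{67574}{46494} - \frac{446971}{215461} = \left(-67574\right) \frac{1}{46494} - \frac{446971}{215461} = - \frac{33787}{23247} - \frac{446971}{215461} = - \frac{17670515644}{5008821867}$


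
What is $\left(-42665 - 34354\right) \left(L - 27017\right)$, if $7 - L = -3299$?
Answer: $1826197509$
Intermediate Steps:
$L = 3306$ ($L = 7 - -3299 = 7 + 3299 = 3306$)
$\left(-42665 - 34354\right) \left(L - 27017\right) = \left(-42665 - 34354\right) \left(3306 - 27017\right) = \left(-77019\right) \left(-23711\right) = 1826197509$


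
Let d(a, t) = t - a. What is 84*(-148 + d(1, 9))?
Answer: -11760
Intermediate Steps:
84*(-148 + d(1, 9)) = 84*(-148 + (9 - 1*1)) = 84*(-148 + (9 - 1)) = 84*(-148 + 8) = 84*(-140) = -11760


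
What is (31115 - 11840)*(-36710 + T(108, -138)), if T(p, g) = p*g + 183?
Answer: -991332525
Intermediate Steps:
T(p, g) = 183 + g*p (T(p, g) = g*p + 183 = 183 + g*p)
(31115 - 11840)*(-36710 + T(108, -138)) = (31115 - 11840)*(-36710 + (183 - 138*108)) = 19275*(-36710 + (183 - 14904)) = 19275*(-36710 - 14721) = 19275*(-51431) = -991332525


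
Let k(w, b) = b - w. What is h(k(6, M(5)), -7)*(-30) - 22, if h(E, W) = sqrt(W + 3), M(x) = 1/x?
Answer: -22 - 60*I ≈ -22.0 - 60.0*I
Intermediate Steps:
h(E, W) = sqrt(3 + W)
h(k(6, M(5)), -7)*(-30) - 22 = sqrt(3 - 7)*(-30) - 22 = sqrt(-4)*(-30) - 22 = (2*I)*(-30) - 22 = -60*I - 22 = -22 - 60*I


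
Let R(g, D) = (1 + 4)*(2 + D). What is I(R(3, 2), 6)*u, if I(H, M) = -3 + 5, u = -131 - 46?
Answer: -354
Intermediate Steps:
u = -177
R(g, D) = 10 + 5*D (R(g, D) = 5*(2 + D) = 10 + 5*D)
I(H, M) = 2
I(R(3, 2), 6)*u = 2*(-177) = -354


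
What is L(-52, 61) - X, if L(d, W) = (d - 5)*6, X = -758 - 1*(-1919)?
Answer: -1503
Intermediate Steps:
X = 1161 (X = -758 + 1919 = 1161)
L(d, W) = -30 + 6*d (L(d, W) = (-5 + d)*6 = -30 + 6*d)
L(-52, 61) - X = (-30 + 6*(-52)) - 1*1161 = (-30 - 312) - 1161 = -342 - 1161 = -1503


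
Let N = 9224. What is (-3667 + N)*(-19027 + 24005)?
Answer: 27662746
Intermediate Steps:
(-3667 + N)*(-19027 + 24005) = (-3667 + 9224)*(-19027 + 24005) = 5557*4978 = 27662746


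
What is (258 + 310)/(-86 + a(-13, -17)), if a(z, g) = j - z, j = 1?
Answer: -71/9 ≈ -7.8889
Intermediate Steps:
a(z, g) = 1 - z
(258 + 310)/(-86 + a(-13, -17)) = (258 + 310)/(-86 + (1 - 1*(-13))) = 568/(-86 + (1 + 13)) = 568/(-86 + 14) = 568/(-72) = 568*(-1/72) = -71/9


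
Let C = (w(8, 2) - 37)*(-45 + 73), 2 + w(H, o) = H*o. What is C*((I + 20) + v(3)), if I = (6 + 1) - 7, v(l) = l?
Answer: -14812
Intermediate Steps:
w(H, o) = -2 + H*o
I = 0 (I = 7 - 7 = 0)
C = -644 (C = ((-2 + 8*2) - 37)*(-45 + 73) = ((-2 + 16) - 37)*28 = (14 - 37)*28 = -23*28 = -644)
C*((I + 20) + v(3)) = -644*((0 + 20) + 3) = -644*(20 + 3) = -644*23 = -14812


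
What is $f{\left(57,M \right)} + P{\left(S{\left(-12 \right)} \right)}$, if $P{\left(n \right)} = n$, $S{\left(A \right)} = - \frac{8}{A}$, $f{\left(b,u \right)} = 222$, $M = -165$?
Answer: $\frac{668}{3} \approx 222.67$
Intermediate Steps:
$f{\left(57,M \right)} + P{\left(S{\left(-12 \right)} \right)} = 222 - \frac{8}{-12} = 222 - - \frac{2}{3} = 222 + \frac{2}{3} = \frac{668}{3}$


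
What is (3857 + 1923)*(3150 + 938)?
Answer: 23628640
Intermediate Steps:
(3857 + 1923)*(3150 + 938) = 5780*4088 = 23628640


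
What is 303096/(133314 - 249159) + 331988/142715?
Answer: -319813052/1102187945 ≈ -0.29016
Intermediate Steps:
303096/(133314 - 249159) + 331988/142715 = 303096/(-115845) + 331988*(1/142715) = 303096*(-1/115845) + 331988/142715 = -101032/38615 + 331988/142715 = -319813052/1102187945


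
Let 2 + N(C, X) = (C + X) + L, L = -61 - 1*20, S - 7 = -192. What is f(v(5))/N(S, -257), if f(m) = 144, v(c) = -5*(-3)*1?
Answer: -48/175 ≈ -0.27429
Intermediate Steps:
S = -185 (S = 7 - 192 = -185)
L = -81 (L = -61 - 20 = -81)
N(C, X) = -83 + C + X (N(C, X) = -2 + ((C + X) - 81) = -2 + (-81 + C + X) = -83 + C + X)
v(c) = 15 (v(c) = 15*1 = 15)
f(v(5))/N(S, -257) = 144/(-83 - 185 - 257) = 144/(-525) = 144*(-1/525) = -48/175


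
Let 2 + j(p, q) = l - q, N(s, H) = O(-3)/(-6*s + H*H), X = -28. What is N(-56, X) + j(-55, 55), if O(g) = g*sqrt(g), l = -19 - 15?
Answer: -91 - 3*I*sqrt(3)/1120 ≈ -91.0 - 0.0046394*I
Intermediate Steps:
l = -34
O(g) = g**(3/2)
N(s, H) = -3*I*sqrt(3)/(H**2 - 6*s) (N(s, H) = (-3)**(3/2)/(-6*s + H*H) = (-3*I*sqrt(3))/(-6*s + H**2) = (-3*I*sqrt(3))/(H**2 - 6*s) = -3*I*sqrt(3)/(H**2 - 6*s))
j(p, q) = -36 - q (j(p, q) = -2 + (-34 - q) = -36 - q)
N(-56, X) + j(-55, 55) = 3*I*sqrt(3)/(-1*(-28)**2 + 6*(-56)) + (-36 - 1*55) = 3*I*sqrt(3)/(-1*784 - 336) + (-36 - 55) = 3*I*sqrt(3)/(-784 - 336) - 91 = 3*I*sqrt(3)/(-1120) - 91 = 3*I*sqrt(3)*(-1/1120) - 91 = -3*I*sqrt(3)/1120 - 91 = -91 - 3*I*sqrt(3)/1120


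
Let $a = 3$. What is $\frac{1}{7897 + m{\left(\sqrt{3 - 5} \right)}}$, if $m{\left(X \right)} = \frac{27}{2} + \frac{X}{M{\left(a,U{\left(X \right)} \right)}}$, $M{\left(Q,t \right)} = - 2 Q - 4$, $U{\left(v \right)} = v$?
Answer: $\frac{791050}{6257601027} + \frac{10 i \sqrt{2}}{6257601027} \approx 0.00012641 + 2.26 \cdot 10^{-9} i$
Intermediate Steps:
$M{\left(Q,t \right)} = -4 - 2 Q$
$m{\left(X \right)} = \frac{27}{2} - \frac{X}{10}$ ($m{\left(X \right)} = \frac{27}{2} + \frac{X}{-4 - 6} = 27 \cdot \frac{1}{2} + \frac{X}{-4 - 6} = \frac{27}{2} + \frac{X}{-10} = \frac{27}{2} + X \left(- \frac{1}{10}\right) = \frac{27}{2} - \frac{X}{10}$)
$\frac{1}{7897 + m{\left(\sqrt{3 - 5} \right)}} = \frac{1}{7897 + \left(\frac{27}{2} - \frac{\sqrt{3 - 5}}{10}\right)} = \frac{1}{7897 + \left(\frac{27}{2} - \frac{\sqrt{-2}}{10}\right)} = \frac{1}{7897 + \left(\frac{27}{2} - \frac{i \sqrt{2}}{10}\right)} = \frac{1}{\frac{15821}{2} - \frac{i \sqrt{2}}{10}}$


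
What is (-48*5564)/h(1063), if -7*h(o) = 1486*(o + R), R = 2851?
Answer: 467376/1454051 ≈ 0.32143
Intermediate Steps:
h(o) = -4236586/7 - 1486*o/7 (h(o) = -1486*(o + 2851)/7 = -1486*(2851 + o)/7 = -(4236586 + 1486*o)/7 = -4236586/7 - 1486*o/7)
(-48*5564)/h(1063) = (-48*5564)/(-4236586/7 - 1486/7*1063) = -267072/(-4236586/7 - 1579618/7) = -267072/(-5816204/7) = -267072*(-7/5816204) = 467376/1454051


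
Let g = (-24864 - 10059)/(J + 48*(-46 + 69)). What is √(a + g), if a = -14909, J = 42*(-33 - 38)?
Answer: I*√5835192018/626 ≈ 122.03*I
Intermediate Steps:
J = -2982 (J = 42*(-71) = -2982)
g = 11641/626 (g = (-24864 - 10059)/(-2982 + 48*(-46 + 69)) = -34923/(-2982 + 48*23) = -34923/(-2982 + 1104) = -34923/(-1878) = -34923*(-1/1878) = 11641/626 ≈ 18.596)
√(a + g) = √(-14909 + 11641/626) = √(-9321393/626) = I*√5835192018/626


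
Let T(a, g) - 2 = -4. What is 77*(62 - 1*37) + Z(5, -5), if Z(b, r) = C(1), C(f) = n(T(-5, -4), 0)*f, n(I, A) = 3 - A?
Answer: 1928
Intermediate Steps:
T(a, g) = -2 (T(a, g) = 2 - 4 = -2)
C(f) = 3*f (C(f) = (3 - 1*0)*f = (3 + 0)*f = 3*f)
Z(b, r) = 3 (Z(b, r) = 3*1 = 3)
77*(62 - 1*37) + Z(5, -5) = 77*(62 - 1*37) + 3 = 77*(62 - 37) + 3 = 77*25 + 3 = 1925 + 3 = 1928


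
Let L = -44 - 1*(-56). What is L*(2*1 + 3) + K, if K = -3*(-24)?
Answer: 132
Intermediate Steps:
K = 72
L = 12 (L = -44 + 56 = 12)
L*(2*1 + 3) + K = 12*(2*1 + 3) + 72 = 12*(2 + 3) + 72 = 12*5 + 72 = 60 + 72 = 132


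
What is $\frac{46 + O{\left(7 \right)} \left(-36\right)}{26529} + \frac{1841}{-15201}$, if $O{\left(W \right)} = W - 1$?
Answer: $- \frac{17141353}{134422443} \approx -0.12752$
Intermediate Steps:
$O{\left(W \right)} = -1 + W$
$\frac{46 + O{\left(7 \right)} \left(-36\right)}{26529} + \frac{1841}{-15201} = \frac{46 + \left(-1 + 7\right) \left(-36\right)}{26529} + \frac{1841}{-15201} = \left(46 + 6 \left(-36\right)\right) \frac{1}{26529} + 1841 \left(- \frac{1}{15201}\right) = \left(46 - 216\right) \frac{1}{26529} - \frac{1841}{15201} = \left(-170\right) \frac{1}{26529} - \frac{1841}{15201} = - \frac{170}{26529} - \frac{1841}{15201} = - \frac{17141353}{134422443}$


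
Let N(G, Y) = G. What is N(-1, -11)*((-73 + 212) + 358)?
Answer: -497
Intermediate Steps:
N(-1, -11)*((-73 + 212) + 358) = -((-73 + 212) + 358) = -(139 + 358) = -1*497 = -497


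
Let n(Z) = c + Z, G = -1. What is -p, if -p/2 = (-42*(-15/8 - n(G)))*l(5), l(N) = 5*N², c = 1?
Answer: 39375/2 ≈ 19688.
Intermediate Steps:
n(Z) = 1 + Z
p = -39375/2 (p = -2*(-42*(-15/8 - (1 - 1)))*5*5² = -2*(-42*(-15*⅛ - 1*0))*5*25 = -2*(-42*(-15/8 + 0))*125 = -2*(-42*(-15/8))*125 = -315*125/2 = -2*39375/4 = -39375/2 ≈ -19688.)
-p = -1*(-39375/2) = 39375/2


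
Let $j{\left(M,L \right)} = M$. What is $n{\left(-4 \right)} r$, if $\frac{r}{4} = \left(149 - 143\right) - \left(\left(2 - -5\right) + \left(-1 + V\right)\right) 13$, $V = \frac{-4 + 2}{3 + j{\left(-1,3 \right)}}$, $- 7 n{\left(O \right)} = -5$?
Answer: $- \frac{1180}{7} \approx -168.57$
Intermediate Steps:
$n{\left(O \right)} = \frac{5}{7}$ ($n{\left(O \right)} = \left(- \frac{1}{7}\right) \left(-5\right) = \frac{5}{7}$)
$V = -1$ ($V = \frac{-4 + 2}{3 - 1} = - \frac{2}{2} = \left(-2\right) \frac{1}{2} = -1$)
$r = -236$ ($r = 4 \left(\left(149 - 143\right) - \left(\left(2 - -5\right) - 2\right) 13\right) = 4 \left(6 - \left(\left(2 + 5\right) - 2\right) 13\right) = 4 \left(6 - \left(7 - 2\right) 13\right) = 4 \left(6 - 5 \cdot 13\right) = 4 \left(6 - 65\right) = 4 \left(-59\right) = -236$)
$n{\left(-4 \right)} r = \frac{5}{7} \left(-236\right) = - \frac{1180}{7}$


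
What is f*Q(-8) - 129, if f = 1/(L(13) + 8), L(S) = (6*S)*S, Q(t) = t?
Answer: -65923/511 ≈ -129.01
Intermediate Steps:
L(S) = 6*S²
f = 1/1022 (f = 1/(6*13² + 8) = 1/(6*169 + 8) = 1/(1014 + 8) = 1/1022 ≈ 0.00097847)
f*Q(-8) - 129 = (1/1022)*(-8) - 129 = -4/511 - 129 = -65923/511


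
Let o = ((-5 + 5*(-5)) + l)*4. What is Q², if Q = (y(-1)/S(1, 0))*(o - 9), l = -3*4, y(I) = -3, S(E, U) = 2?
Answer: 281961/4 ≈ 70490.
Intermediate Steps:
l = -12
o = -168 (o = ((-5 + 5*(-5)) - 12)*4 = ((-5 - 25) - 12)*4 = (-30 - 12)*4 = -42*4 = -168)
Q = 531/2 (Q = (-3/2)*(-168 - 9) = -3*½*(-177) = -3/2*(-177) = 531/2 ≈ 265.50)
Q² = (531/2)² = 281961/4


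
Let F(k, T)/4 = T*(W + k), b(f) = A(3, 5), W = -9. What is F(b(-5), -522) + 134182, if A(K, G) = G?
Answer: 142534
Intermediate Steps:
b(f) = 5
F(k, T) = 4*T*(-9 + k) (F(k, T) = 4*(T*(-9 + k)) = 4*T*(-9 + k))
F(b(-5), -522) + 134182 = 4*(-522)*(-9 + 5) + 134182 = 4*(-522)*(-4) + 134182 = 8352 + 134182 = 142534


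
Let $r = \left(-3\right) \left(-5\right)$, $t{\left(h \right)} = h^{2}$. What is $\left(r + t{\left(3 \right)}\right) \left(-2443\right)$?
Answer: $-58632$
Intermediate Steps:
$r = 15$
$\left(r + t{\left(3 \right)}\right) \left(-2443\right) = \left(15 + 3^{2}\right) \left(-2443\right) = \left(15 + 9\right) \left(-2443\right) = 24 \left(-2443\right) = -58632$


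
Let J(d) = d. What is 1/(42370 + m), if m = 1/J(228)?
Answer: 228/9660361 ≈ 2.3602e-5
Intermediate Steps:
m = 1/228 ≈ 0.0043860
1/(42370 + m) = 1/(42370 + 1/228) = 1/(9660361/228) = 228/9660361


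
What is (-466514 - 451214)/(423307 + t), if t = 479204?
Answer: -917728/902511 ≈ -1.0169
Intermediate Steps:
(-466514 - 451214)/(423307 + t) = (-466514 - 451214)/(423307 + 479204) = -917728/902511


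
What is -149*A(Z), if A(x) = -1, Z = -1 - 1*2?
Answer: 149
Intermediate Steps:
Z = -3 (Z = -1 - 2 = -3)
-149*A(Z) = -149*(-1) = 149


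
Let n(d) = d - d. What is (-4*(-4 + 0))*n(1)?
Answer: 0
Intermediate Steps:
n(d) = 0
(-4*(-4 + 0))*n(1) = -4*(-4 + 0)*0 = -4*(-4)*0 = 16*0 = 0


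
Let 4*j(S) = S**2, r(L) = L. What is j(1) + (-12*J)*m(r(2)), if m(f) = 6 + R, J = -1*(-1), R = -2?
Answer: -191/4 ≈ -47.750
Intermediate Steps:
J = 1
j(S) = S**2/4
m(f) = 4 (m(f) = 6 - 2 = 4)
j(1) + (-12*J)*m(r(2)) = (1/4)*1**2 - 12*1*4 = (1/4)*1 - 12*4 = 1/4 - 48 = -191/4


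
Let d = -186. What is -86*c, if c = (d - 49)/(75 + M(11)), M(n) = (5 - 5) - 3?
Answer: 10105/36 ≈ 280.69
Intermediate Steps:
M(n) = -3 (M(n) = 0 - 3 = -3)
c = -235/72 (c = (-186 - 49)/(75 - 3) = -235/72 ≈ -3.2639)
-86*c = -86*(-235/72) = 10105/36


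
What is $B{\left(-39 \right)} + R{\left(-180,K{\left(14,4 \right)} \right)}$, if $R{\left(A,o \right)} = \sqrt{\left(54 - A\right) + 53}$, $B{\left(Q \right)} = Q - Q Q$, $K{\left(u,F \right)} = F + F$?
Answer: $-1560 + \sqrt{287} \approx -1543.1$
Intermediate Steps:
$K{\left(u,F \right)} = 2 F$
$B{\left(Q \right)} = Q - Q^{2}$
$R{\left(A,o \right)} = \sqrt{107 - A}$
$B{\left(-39 \right)} + R{\left(-180,K{\left(14,4 \right)} \right)} = - 39 \left(1 - -39\right) + \sqrt{107 - -180} = - 39 \left(1 + 39\right) + \sqrt{107 + 180} = \left(-39\right) 40 + \sqrt{287} = -1560 + \sqrt{287}$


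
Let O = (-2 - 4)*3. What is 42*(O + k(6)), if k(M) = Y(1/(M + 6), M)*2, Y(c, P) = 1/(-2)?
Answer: -798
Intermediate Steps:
Y(c, P) = -½ (Y(c, P) = 1*(-½) = -½)
k(M) = -1 (k(M) = -½*2 = -1)
O = -18 (O = -6*3 = -18)
42*(O + k(6)) = 42*(-18 - 1) = 42*(-19) = -798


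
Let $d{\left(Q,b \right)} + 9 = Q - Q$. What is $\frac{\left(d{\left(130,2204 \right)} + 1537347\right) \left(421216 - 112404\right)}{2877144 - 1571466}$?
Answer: $\frac{7193157916}{19783} \approx 3.636 \cdot 10^{5}$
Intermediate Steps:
$d{\left(Q,b \right)} = -9$ ($d{\left(Q,b \right)} = -9 + \left(Q - Q\right) = -9 + 0 = -9$)
$\frac{\left(d{\left(130,2204 \right)} + 1537347\right) \left(421216 - 112404\right)}{2877144 - 1571466} = \frac{\left(-9 + 1537347\right) \left(421216 - 112404\right)}{2877144 - 1571466} = \frac{1537338 \cdot 308812}{1305678} = 474748422456 \cdot \frac{1}{1305678} = \frac{7193157916}{19783}$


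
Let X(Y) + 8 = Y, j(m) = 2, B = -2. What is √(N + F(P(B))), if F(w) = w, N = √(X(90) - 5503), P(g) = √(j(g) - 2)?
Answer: 5421^(¼)*√I ≈ 6.0674 + 6.0674*I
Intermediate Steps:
X(Y) = -8 + Y
P(g) = 0 (P(g) = √(2 - 2) = √0 = 0)
N = I*√5421 (N = √((-8 + 90) - 5503) = √(82 - 5503) = √(-5421) = I*√5421 ≈ 73.627*I)
√(N + F(P(B))) = √(I*√5421 + 0) = √(I*√5421) = 5421^(¼)*√I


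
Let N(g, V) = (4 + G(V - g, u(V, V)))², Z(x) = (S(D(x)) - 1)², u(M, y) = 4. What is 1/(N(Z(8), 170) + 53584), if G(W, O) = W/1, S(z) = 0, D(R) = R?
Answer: 1/83513 ≈ 1.1974e-5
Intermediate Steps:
G(W, O) = W (G(W, O) = W*1 = W)
Z(x) = 1 (Z(x) = (0 - 1)² = (-1)² = 1)
N(g, V) = (4 + V - g)² (N(g, V) = (4 + (V - g))² = (4 + V - g)²)
1/(N(Z(8), 170) + 53584) = 1/((4 + 170 - 1*1)² + 53584) = 1/((4 + 170 - 1)² + 53584) = 1/(173² + 53584) = 1/(29929 + 53584) = 1/83513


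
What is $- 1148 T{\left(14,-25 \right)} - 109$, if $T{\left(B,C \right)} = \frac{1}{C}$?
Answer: $- \frac{1577}{25} \approx -63.08$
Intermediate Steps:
$- 1148 T{\left(14,-25 \right)} - 109 = - \frac{1148}{-25} - 109 = \left(-1148\right) \left(- \frac{1}{25}\right) - 109 = \frac{1148}{25} - 109 = - \frac{1577}{25}$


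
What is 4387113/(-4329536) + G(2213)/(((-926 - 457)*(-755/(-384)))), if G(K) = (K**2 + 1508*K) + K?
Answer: -4566194030061103/1506916652480 ≈ -3030.2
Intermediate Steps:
G(K) = K**2 + 1509*K
4387113/(-4329536) + G(2213)/(((-926 - 457)*(-755/(-384)))) = 4387113/(-4329536) + (2213*(1509 + 2213))/(((-926 - 457)*(-755/(-384)))) = 4387113*(-1/4329536) + (2213*3722)/((-(-1044165)*(-1)/384)) = -4387113/4329536 + 8236786/((-1383*755/384)) = -4387113/4329536 + 8236786/(-348055/128) = -4387113/4329536 + 8236786*(-128/348055) = -4387113/4329536 - 1054308608/348055 = -4566194030061103/1506916652480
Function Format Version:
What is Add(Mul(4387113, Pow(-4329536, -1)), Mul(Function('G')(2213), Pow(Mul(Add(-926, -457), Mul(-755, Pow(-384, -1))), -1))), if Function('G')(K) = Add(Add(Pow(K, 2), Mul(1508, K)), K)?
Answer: Rational(-4566194030061103, 1506916652480) ≈ -3030.2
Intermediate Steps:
Function('G')(K) = Add(Pow(K, 2), Mul(1509, K))
Add(Mul(4387113, Pow(-4329536, -1)), Mul(Function('G')(2213), Pow(Mul(Add(-926, -457), Mul(-755, Pow(-384, -1))), -1))) = Add(Mul(4387113, Pow(-4329536, -1)), Mul(Mul(2213, Add(1509, 2213)), Pow(Mul(Add(-926, -457), Mul(-755, Pow(-384, -1))), -1))) = Add(Mul(4387113, Rational(-1, 4329536)), Mul(Mul(2213, 3722), Pow(Mul(-1383, Mul(-755, Rational(-1, 384))), -1))) = Add(Rational(-4387113, 4329536), Mul(8236786, Pow(Mul(-1383, Rational(755, 384)), -1))) = Add(Rational(-4387113, 4329536), Mul(8236786, Pow(Rational(-348055, 128), -1))) = Add(Rational(-4387113, 4329536), Mul(8236786, Rational(-128, 348055))) = Add(Rational(-4387113, 4329536), Rational(-1054308608, 348055)) = Rational(-4566194030061103, 1506916652480)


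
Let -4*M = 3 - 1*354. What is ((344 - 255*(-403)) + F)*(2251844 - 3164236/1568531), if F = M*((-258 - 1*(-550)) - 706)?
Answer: 10255405768940448/68197 ≈ 1.5038e+11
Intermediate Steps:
M = 351/4 (M = -(3 - 1*354)/4 = -(3 - 354)/4 = -1/4*(-351) = 351/4 ≈ 87.750)
F = -72657/2 (F = 351*((-258 - 1*(-550)) - 706)/4 = 351*((-258 + 550) - 706)/4 = 351*(292 - 706)/4 = (351/4)*(-414) = -72657/2 ≈ -36329.)
((344 - 255*(-403)) + F)*(2251844 - 3164236/1568531) = ((344 - 255*(-403)) - 72657/2)*(2251844 - 3164236/1568531) = ((344 + 102765) - 72657/2)*(2251844 - 3164236*1/1568531) = (103109 - 72657/2)*(2251844 - 3164236/1568531) = (133561/2)*(3532083956928/1568531) = 10255405768940448/68197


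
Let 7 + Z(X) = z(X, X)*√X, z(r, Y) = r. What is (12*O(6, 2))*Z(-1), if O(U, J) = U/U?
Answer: -84 - 12*I ≈ -84.0 - 12.0*I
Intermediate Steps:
Z(X) = -7 + X^(3/2) (Z(X) = -7 + X*√X = -7 + X^(3/2))
O(U, J) = 1
(12*O(6, 2))*Z(-1) = (12*1)*(-7 + (-1)^(3/2)) = 12*(-7 - I) = -84 - 12*I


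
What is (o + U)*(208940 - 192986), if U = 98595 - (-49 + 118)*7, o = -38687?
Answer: 948066450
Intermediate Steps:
U = 98112 (U = 98595 - 69*7 = 98595 - 1*483 = 98595 - 483 = 98112)
(o + U)*(208940 - 192986) = (-38687 + 98112)*(208940 - 192986) = 59425*15954 = 948066450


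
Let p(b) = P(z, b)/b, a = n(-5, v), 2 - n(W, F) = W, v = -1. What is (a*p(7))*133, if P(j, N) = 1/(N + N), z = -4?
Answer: 19/2 ≈ 9.5000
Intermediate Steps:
n(W, F) = 2 - W
a = 7 (a = 2 - 1*(-5) = 2 + 5 = 7)
P(j, N) = 1/(2*N)
p(b) = 1/(2*b**2) (p(b) = (1/(2*b))/b = 1/(2*b**2))
(a*p(7))*133 = (7*((1/2)/7**2))*133 = (7*((1/2)*(1/49)))*133 = (7*(1/98))*133 = (1/14)*133 = 19/2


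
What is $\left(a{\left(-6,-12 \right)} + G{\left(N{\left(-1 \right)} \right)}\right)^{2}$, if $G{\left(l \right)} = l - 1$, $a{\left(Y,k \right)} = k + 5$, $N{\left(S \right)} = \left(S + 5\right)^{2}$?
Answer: $64$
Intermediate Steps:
$N{\left(S \right)} = \left(5 + S\right)^{2}$
$a{\left(Y,k \right)} = 5 + k$
$G{\left(l \right)} = -1 + l$ ($G{\left(l \right)} = l - 1 = -1 + l$)
$\left(a{\left(-6,-12 \right)} + G{\left(N{\left(-1 \right)} \right)}\right)^{2} = \left(\left(5 - 12\right) - \left(1 - \left(5 - 1\right)^{2}\right)\right)^{2} = \left(-7 - \left(1 - 4^{2}\right)\right)^{2} = \left(-7 + \left(-1 + 16\right)\right)^{2} = \left(-7 + 15\right)^{2} = 8^{2} = 64$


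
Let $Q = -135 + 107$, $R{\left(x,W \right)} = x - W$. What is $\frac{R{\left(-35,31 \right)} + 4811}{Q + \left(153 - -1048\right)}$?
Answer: $\frac{4745}{1173} \approx 4.0452$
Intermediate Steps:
$Q = -28$
$\frac{R{\left(-35,31 \right)} + 4811}{Q + \left(153 - -1048\right)} = \frac{\left(-35 - 31\right) + 4811}{-28 + \left(153 - -1048\right)} = \frac{\left(-35 - 31\right) + 4811}{-28 + \left(153 + 1048\right)} = \frac{-66 + 4811}{-28 + 1201} = \frac{4745}{1173}$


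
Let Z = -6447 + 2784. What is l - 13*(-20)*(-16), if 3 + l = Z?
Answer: -7826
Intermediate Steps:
Z = -3663
l = -3666 (l = -3 - 3663 = -3666)
l - 13*(-20)*(-16) = -3666 - 13*(-20)*(-16) = -3666 - (-260)*(-16) = -3666 - 1*4160 = -3666 - 4160 = -7826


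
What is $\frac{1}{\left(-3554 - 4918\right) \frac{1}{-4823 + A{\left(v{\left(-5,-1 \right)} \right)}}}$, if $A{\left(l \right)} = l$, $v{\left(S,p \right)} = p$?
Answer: $\frac{201}{353} \approx 0.5694$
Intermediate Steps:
$\frac{1}{\left(-3554 - 4918\right) \frac{1}{-4823 + A{\left(v{\left(-5,-1 \right)} \right)}}} = \frac{1}{\left(-3554 - 4918\right) \frac{1}{-4823 - 1}} = \frac{1}{\left(-8472\right) \frac{1}{-4824}} = \frac{1}{\left(-8472\right) \left(- \frac{1}{4824}\right)} = \frac{1}{\frac{353}{201}} = \frac{201}{353}$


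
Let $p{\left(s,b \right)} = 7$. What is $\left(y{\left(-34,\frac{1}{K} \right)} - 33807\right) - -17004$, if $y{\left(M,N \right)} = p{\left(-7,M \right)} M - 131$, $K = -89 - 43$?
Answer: $-17172$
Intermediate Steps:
$K = -132$
$y{\left(M,N \right)} = -131 + 7 M$ ($y{\left(M,N \right)} = 7 M - 131 = -131 + 7 M$)
$\left(y{\left(-34,\frac{1}{K} \right)} - 33807\right) - -17004 = \left(\left(-131 + 7 \left(-34\right)\right) - 33807\right) - -17004 = \left(\left(-131 - 238\right) - 33807\right) + \left(3009 + 13995\right) = \left(-369 - 33807\right) + 17004 = -34176 + 17004 = -17172$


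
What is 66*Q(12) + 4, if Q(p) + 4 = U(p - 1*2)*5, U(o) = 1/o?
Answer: -227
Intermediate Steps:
Q(p) = -4 + 5/(-2 + p) (Q(p) = -4 + 5/(p - 1*2) = -4 + 5/(p - 2) = -4 + 5/(-2 + p))
66*Q(12) + 4 = 66*((13 - 4*12)/(-2 + 12)) + 4 = 66*((13 - 48)/10) + 4 = 66*((⅒)*(-35)) + 4 = 66*(-7/2) + 4 = -231 + 4 = -227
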